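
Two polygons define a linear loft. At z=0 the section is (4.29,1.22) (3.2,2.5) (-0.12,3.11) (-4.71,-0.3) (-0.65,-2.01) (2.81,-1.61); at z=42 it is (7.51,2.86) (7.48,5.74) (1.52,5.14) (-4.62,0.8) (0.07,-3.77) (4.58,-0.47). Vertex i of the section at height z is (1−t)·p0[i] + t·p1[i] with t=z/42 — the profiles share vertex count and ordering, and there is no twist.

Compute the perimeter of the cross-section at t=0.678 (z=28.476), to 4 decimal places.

Cross-section at t=0.678: each vertex is (1-t)·p0[i] + t·p1[i].
  v1: (1-0.678)·(4.29,1.22) + 0.678·(7.51,2.86) = (6.4732,2.3319)
  v2: (1-0.678)·(3.2,2.5) + 0.678·(7.48,5.74) = (6.1018,4.6967)
  v3: (1-0.678)·(-0.12,3.11) + 0.678·(1.52,5.14) = (0.9919,4.4863)
  v4: (1-0.678)·(-4.71,-0.3) + 0.678·(-4.62,0.8) = (-4.6490,0.4458)
  v5: (1-0.678)·(-0.65,-2.01) + 0.678·(0.07,-3.77) = (-0.1618,-3.2033)
  v6: (1-0.678)·(2.81,-1.61) + 0.678·(4.58,-0.47) = (4.0101,-0.8371)
Perimeter = Σ |v_{i+1} − v_i|:
  edge 1→2: √(-0.3713² + 2.3648²) = 2.3938 (running 2.3938)
  edge 2→3: √(-5.1099² + -0.2104²) = 5.1142 (running 7.5080)
  edge 3→4: √(-5.6409² + -4.0405²) = 6.9387 (running 14.4467)
  edge 4→5: √(4.4871² + -3.6491²) = 5.7836 (running 20.2304)
  edge 5→6: √(4.1719² + 2.3662²) = 4.7962 (running 25.0266)
  edge 6→1: √(2.4631² + 3.1690²) = 4.0137 (running 29.0402)
Perimeter = 29.0402

Perimeter at t=0.678: 29.0402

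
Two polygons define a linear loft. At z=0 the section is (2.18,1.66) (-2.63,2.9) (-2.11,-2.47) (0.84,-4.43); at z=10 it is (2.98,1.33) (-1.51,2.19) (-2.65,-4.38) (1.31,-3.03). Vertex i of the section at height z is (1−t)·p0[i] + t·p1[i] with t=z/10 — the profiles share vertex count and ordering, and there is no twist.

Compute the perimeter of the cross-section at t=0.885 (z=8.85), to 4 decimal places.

Cross-section at t=0.885: each vertex is (1-t)·p0[i] + t·p1[i].
  v1: (1-0.885)·(2.18,1.66) + 0.885·(2.98,1.33) = (2.8880,1.3680)
  v2: (1-0.885)·(-2.63,2.9) + 0.885·(-1.51,2.19) = (-1.6388,2.2717)
  v3: (1-0.885)·(-2.11,-2.47) + 0.885·(-2.65,-4.38) = (-2.5879,-4.1604)
  v4: (1-0.885)·(0.84,-4.43) + 0.885·(1.31,-3.03) = (1.2560,-3.1910)
Perimeter = Σ |v_{i+1} − v_i|:
  edge 1→2: √(-4.5268² + 0.9037²) = 4.6161 (running 4.6161)
  edge 2→3: √(-0.9491² + -6.4320²) = 6.5016 (running 11.1178)
  edge 3→4: √(3.8438² + 0.9694²) = 3.9642 (running 15.0820)
  edge 4→1: √(1.6321² + 4.5590²) = 4.8423 (running 19.9242)
Perimeter = 19.9242

Perimeter at t=0.885: 19.9242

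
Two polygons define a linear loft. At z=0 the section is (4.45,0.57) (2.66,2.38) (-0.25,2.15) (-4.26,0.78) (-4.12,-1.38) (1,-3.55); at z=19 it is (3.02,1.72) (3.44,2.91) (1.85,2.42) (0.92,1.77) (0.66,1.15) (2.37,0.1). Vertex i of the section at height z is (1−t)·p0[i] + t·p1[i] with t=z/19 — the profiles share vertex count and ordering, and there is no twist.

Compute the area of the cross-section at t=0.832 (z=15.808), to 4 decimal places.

Area at t=0.832: 6.8948

Cross-section at t=0.832: each vertex is (1-t)·p0[i] + t·p1[i].
  v1: (1-0.832)·(4.45,0.57) + 0.832·(3.02,1.72) = (3.2602,1.5268)
  v2: (1-0.832)·(2.66,2.38) + 0.832·(3.44,2.91) = (3.3090,2.8210)
  v3: (1-0.832)·(-0.25,2.15) + 0.832·(1.85,2.42) = (1.4972,2.3746)
  v4: (1-0.832)·(-4.26,0.78) + 0.832·(0.92,1.77) = (0.0498,1.6037)
  v5: (1-0.832)·(-4.12,-1.38) + 0.832·(0.66,1.15) = (-0.1430,0.7250)
  v6: (1-0.832)·(1,-3.55) + 0.832·(2.37,0.1) = (2.1398,-0.5132)
Shoelace sum Σ(x_i·y_{i+1} − x_{i+1}·y_i):
  i=1: 3.2602·2.8210 − 3.3090·1.5268 = +4.1449 (running +4.1449)
  i=2: 3.3090·2.3746 − 1.4972·2.8210 = +3.6340 (running +7.7789)
  i=3: 1.4972·1.6037 − 0.0498·2.3746 = +2.2829 (running +10.0618)
  i=4: 0.0498·0.7250 − -0.1430·1.6037 = +0.2655 (running +10.3273)
  i=5: -0.1430·-0.5132 − 2.1398·0.7250 = -1.4779 (running +8.8494)
  i=6: 2.1398·1.5268 − 3.2602·-0.5132 = +4.9403 (running +13.7896)
Area = |Σ|/2 = |13.7896|/2 = 6.8948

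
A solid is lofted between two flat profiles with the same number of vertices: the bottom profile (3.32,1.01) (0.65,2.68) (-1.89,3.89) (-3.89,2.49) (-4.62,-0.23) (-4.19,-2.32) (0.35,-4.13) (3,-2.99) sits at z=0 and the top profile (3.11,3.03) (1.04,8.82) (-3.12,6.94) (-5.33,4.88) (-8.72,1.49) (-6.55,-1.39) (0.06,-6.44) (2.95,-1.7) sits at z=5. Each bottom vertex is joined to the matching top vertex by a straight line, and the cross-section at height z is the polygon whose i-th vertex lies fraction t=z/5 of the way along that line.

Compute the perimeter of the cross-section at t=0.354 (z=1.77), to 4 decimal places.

Cross-section at t=0.354: each vertex is (1-t)·p0[i] + t·p1[i].
  v1: (1-0.354)·(3.32,1.01) + 0.354·(3.11,3.03) = (3.2457,1.7251)
  v2: (1-0.354)·(0.65,2.68) + 0.354·(1.04,8.82) = (0.7881,4.8536)
  v3: (1-0.354)·(-1.89,3.89) + 0.354·(-3.12,6.94) = (-2.3254,4.9697)
  v4: (1-0.354)·(-3.89,2.49) + 0.354·(-5.33,4.88) = (-4.3998,3.3361)
  v5: (1-0.354)·(-4.62,-0.23) + 0.354·(-8.72,1.49) = (-6.0714,0.3789)
  v6: (1-0.354)·(-4.19,-2.32) + 0.354·(-6.55,-1.39) = (-5.0254,-1.9908)
  v7: (1-0.354)·(0.35,-4.13) + 0.354·(0.06,-6.44) = (0.2473,-4.9477)
  v8: (1-0.354)·(3,-2.99) + 0.354·(2.95,-1.7) = (2.9823,-2.5333)
Perimeter = Σ |v_{i+1} − v_i|:
  edge 1→2: √(-2.4576² + 3.1285²) = 3.9783 (running 3.9783)
  edge 2→3: √(-3.1135² + 0.1161²) = 3.1156 (running 7.0940)
  edge 3→4: √(-2.0743² + -1.6336²) = 2.6404 (running 9.7344)
  edge 4→5: √(-1.6716² + -2.9572²) = 3.3970 (running 13.1313)
  edge 5→6: √(1.0460² + -2.3697²) = 2.5902 (running 15.7216)
  edge 6→7: √(5.2728² + -2.9570²) = 6.0453 (running 21.7669)
  edge 7→8: √(2.7350² + 2.4144²) = 3.6482 (running 25.4151)
  edge 8→1: √(0.2634² + 4.2584²) = 4.2666 (running 29.6816)
Perimeter = 29.6816

Perimeter at t=0.354: 29.6816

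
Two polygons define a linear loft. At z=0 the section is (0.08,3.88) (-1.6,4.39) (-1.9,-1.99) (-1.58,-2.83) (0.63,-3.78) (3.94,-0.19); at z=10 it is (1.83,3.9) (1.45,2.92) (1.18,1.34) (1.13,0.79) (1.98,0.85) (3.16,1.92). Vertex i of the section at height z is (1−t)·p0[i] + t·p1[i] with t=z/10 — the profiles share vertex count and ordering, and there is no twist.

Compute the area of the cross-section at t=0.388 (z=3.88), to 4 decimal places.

Area at t=0.388: 16.2178

Cross-section at t=0.388: each vertex is (1-t)·p0[i] + t·p1[i].
  v1: (1-0.388)·(0.08,3.88) + 0.388·(1.83,3.9) = (0.7590,3.8878)
  v2: (1-0.388)·(-1.6,4.39) + 0.388·(1.45,2.92) = (-0.4166,3.8196)
  v3: (1-0.388)·(-1.9,-1.99) + 0.388·(1.18,1.34) = (-0.7050,-0.6980)
  v4: (1-0.388)·(-1.58,-2.83) + 0.388·(1.13,0.79) = (-0.5285,-1.4254)
  v5: (1-0.388)·(0.63,-3.78) + 0.388·(1.98,0.85) = (1.1538,-1.9836)
  v6: (1-0.388)·(3.94,-0.19) + 0.388·(3.16,1.92) = (3.6374,0.6287)
Shoelace sum Σ(x_i·y_{i+1} − x_{i+1}·y_i):
  i=1: 0.7590·3.8196 − -0.4166·3.8878 = +4.5187 (running +4.5187)
  i=2: -0.4166·-0.6980 − -0.7050·3.8196 = +2.9835 (running +7.5022)
  i=3: -0.7050·-1.4254 − -0.5285·-0.6980 = +0.6360 (running +8.1382)
  i=4: -0.5285·-1.9836 − 1.1538·-1.4254 = +2.6930 (running +10.8312)
  i=5: 1.1538·0.6287 − 3.6374·-1.9836 = +7.9403 (running +18.7715)
  i=6: 3.6374·3.8878 − 0.7590·0.6287 = +13.6640 (running +32.4355)
Area = |Σ|/2 = |32.4355|/2 = 16.2178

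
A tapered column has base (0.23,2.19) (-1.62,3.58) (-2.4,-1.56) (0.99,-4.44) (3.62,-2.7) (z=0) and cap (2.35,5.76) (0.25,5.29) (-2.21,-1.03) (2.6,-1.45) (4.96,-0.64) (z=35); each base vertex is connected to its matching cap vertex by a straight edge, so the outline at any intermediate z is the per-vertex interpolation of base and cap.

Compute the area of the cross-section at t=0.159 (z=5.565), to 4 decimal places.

Area at t=0.159: 26.1509

Cross-section at t=0.159: each vertex is (1-t)·p0[i] + t·p1[i].
  v1: (1-0.159)·(0.23,2.19) + 0.159·(2.35,5.76) = (0.5671,2.7576)
  v2: (1-0.159)·(-1.62,3.58) + 0.159·(0.25,5.29) = (-1.3227,3.8519)
  v3: (1-0.159)·(-2.4,-1.56) + 0.159·(-2.21,-1.03) = (-2.3698,-1.4757)
  v4: (1-0.159)·(0.99,-4.44) + 0.159·(2.6,-1.45) = (1.2460,-3.9646)
  v5: (1-0.159)·(3.62,-2.7) + 0.159·(4.96,-0.64) = (3.8331,-2.3725)
Shoelace sum Σ(x_i·y_{i+1} − x_{i+1}·y_i):
  i=1: 0.5671·3.8519 − -1.3227·2.7576 = +5.8318 (running +5.8318)
  i=2: -1.3227·-1.4757 − -2.3698·3.8519 = +11.0801 (running +16.9118)
  i=3: -2.3698·-3.9646 − 1.2460·-1.4757 = +11.2340 (running +28.1458)
  i=4: 1.2460·-2.3725 − 3.8331·-3.9646 = +12.2404 (running +40.3863)
  i=5: 3.8331·2.7576 − 0.5671·-2.3725 = +11.9155 (running +52.3018)
Area = |Σ|/2 = |52.3018|/2 = 26.1509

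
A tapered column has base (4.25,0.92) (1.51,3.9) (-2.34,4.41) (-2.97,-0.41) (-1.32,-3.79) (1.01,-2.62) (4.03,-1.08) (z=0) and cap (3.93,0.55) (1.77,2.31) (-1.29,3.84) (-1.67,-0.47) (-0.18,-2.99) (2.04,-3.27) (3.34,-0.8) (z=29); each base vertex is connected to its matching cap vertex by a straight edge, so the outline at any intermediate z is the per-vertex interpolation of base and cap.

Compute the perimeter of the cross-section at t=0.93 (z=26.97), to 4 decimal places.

Cross-section at t=0.93: each vertex is (1-t)·p0[i] + t·p1[i].
  v1: (1-0.93)·(4.25,0.92) + 0.93·(3.93,0.55) = (3.9524,0.5759)
  v2: (1-0.93)·(1.51,3.9) + 0.93·(1.77,2.31) = (1.7518,2.4213)
  v3: (1-0.93)·(-2.34,4.41) + 0.93·(-1.29,3.84) = (-1.3635,3.8799)
  v4: (1-0.93)·(-2.97,-0.41) + 0.93·(-1.67,-0.47) = (-1.7610,-0.4658)
  v5: (1-0.93)·(-1.32,-3.79) + 0.93·(-0.18,-2.99) = (-0.2598,-3.0460)
  v6: (1-0.93)·(1.01,-2.62) + 0.93·(2.04,-3.27) = (1.9679,-3.2245)
  v7: (1-0.93)·(4.03,-1.08) + 0.93·(3.34,-0.8) = (3.3883,-0.8196)
Perimeter = Σ |v_{i+1} − v_i|:
  edge 1→2: √(-2.2006² + 1.8454²) = 2.8720 (running 2.8720)
  edge 2→3: √(-3.1153² + 1.4586²) = 3.4399 (running 6.3118)
  edge 3→4: √(-0.3975² + -4.3457²) = 4.3638 (running 10.6757)
  edge 4→5: √(1.5012² + -2.5802²) = 2.9851 (running 13.6608)
  edge 5→6: √(2.2277² + -0.1785²) = 2.2348 (running 15.8956)
  edge 6→7: √(1.4204² + 2.4049²) = 2.7930 (running 18.6887)
  edge 7→1: √(0.5641² + 1.3955²) = 1.5052 (running 20.1939)
Perimeter = 20.1939

Perimeter at t=0.93: 20.1939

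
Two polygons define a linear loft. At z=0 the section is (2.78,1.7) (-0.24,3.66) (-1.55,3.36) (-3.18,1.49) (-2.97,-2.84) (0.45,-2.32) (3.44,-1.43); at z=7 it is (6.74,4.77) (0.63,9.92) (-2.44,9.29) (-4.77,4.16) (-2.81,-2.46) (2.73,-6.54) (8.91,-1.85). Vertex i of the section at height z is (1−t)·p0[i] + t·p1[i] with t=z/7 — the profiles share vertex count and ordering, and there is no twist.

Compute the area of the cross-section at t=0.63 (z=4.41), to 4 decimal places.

Area at t=0.63: 92.2093

Cross-section at t=0.63: each vertex is (1-t)·p0[i] + t·p1[i].
  v1: (1-0.63)·(2.78,1.7) + 0.63·(6.74,4.77) = (5.2748,3.6341)
  v2: (1-0.63)·(-0.24,3.66) + 0.63·(0.63,9.92) = (0.3081,7.6038)
  v3: (1-0.63)·(-1.55,3.36) + 0.63·(-2.44,9.29) = (-2.1107,7.0959)
  v4: (1-0.63)·(-3.18,1.49) + 0.63·(-4.77,4.16) = (-4.1817,3.1721)
  v5: (1-0.63)·(-2.97,-2.84) + 0.63·(-2.81,-2.46) = (-2.8692,-2.6006)
  v6: (1-0.63)·(0.45,-2.32) + 0.63·(2.73,-6.54) = (1.8864,-4.9786)
  v7: (1-0.63)·(3.44,-1.43) + 0.63·(8.91,-1.85) = (6.8861,-1.6946)
Shoelace sum Σ(x_i·y_{i+1} − x_{i+1}·y_i):
  i=1: 5.2748·7.6038 − 0.3081·3.6341 = +38.9889 (running +38.9889)
  i=2: 0.3081·7.0959 − -2.1107·7.6038 = +18.2356 (running +57.2244)
  i=3: -2.1107·3.1721 − -4.1817·7.0959 = +22.9776 (running +80.2020)
  i=4: -4.1817·-2.6006 − -2.8692·3.1721 = +19.9763 (running +100.1783)
  i=5: -2.8692·-4.9786 − 1.8864·-2.6006 = +19.1904 (running +119.3687)
  i=6: 1.8864·-1.6946 − 6.8861·-4.9786 = +31.0864 (running +150.4552)
  i=7: 6.8861·3.6341 − 5.2748·-1.6946 = +33.9635 (running +184.4186)
Area = |Σ|/2 = |184.4186|/2 = 92.2093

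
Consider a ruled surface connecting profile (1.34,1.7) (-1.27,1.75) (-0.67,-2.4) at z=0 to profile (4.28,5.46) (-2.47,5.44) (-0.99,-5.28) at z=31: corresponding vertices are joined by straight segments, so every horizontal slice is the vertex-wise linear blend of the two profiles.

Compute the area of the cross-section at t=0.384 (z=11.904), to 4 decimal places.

Area at t=0.384: 14.0014

Cross-section at t=0.384: each vertex is (1-t)·p0[i] + t·p1[i].
  v1: (1-0.384)·(1.34,1.7) + 0.384·(4.28,5.46) = (2.4690,3.1438)
  v2: (1-0.384)·(-1.27,1.75) + 0.384·(-2.47,5.44) = (-1.7308,3.1670)
  v3: (1-0.384)·(-0.67,-2.4) + 0.384·(-0.99,-5.28) = (-0.7929,-3.5059)
Shoelace sum Σ(x_i·y_{i+1} − x_{i+1}·y_i):
  i=1: 2.4690·3.1670 − -1.7308·3.1438 = +13.2605 (running +13.2605)
  i=2: -1.7308·-3.5059 − -0.7929·3.1670 = +8.5791 (running +21.8395)
  i=3: -0.7929·3.1438 − 2.4690·-3.5059 = +6.1633 (running +28.0028)
Area = |Σ|/2 = |28.0028|/2 = 14.0014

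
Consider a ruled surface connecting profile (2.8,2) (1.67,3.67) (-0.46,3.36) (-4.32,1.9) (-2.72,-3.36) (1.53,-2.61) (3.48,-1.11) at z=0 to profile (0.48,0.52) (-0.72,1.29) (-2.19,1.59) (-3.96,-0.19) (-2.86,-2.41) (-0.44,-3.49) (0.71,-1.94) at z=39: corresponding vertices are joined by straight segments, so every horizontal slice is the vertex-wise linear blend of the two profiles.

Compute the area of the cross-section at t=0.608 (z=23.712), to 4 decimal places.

Cross-section at t=0.608: each vertex is (1-t)·p0[i] + t·p1[i].
  v1: (1-0.608)·(2.8,2) + 0.608·(0.48,0.52) = (1.3894,1.1002)
  v2: (1-0.608)·(1.67,3.67) + 0.608·(-0.72,1.29) = (0.2169,2.2230)
  v3: (1-0.608)·(-0.46,3.36) + 0.608·(-2.19,1.59) = (-1.5118,2.2838)
  v4: (1-0.608)·(-4.32,1.9) + 0.608·(-3.96,-0.19) = (-4.1011,0.6293)
  v5: (1-0.608)·(-2.72,-3.36) + 0.608·(-2.86,-2.41) = (-2.8051,-2.7824)
  v6: (1-0.608)·(1.53,-2.61) + 0.608·(-0.44,-3.49) = (0.3322,-3.1450)
  v7: (1-0.608)·(3.48,-1.11) + 0.608·(0.71,-1.94) = (1.7958,-1.6146)
Shoelace sum Σ(x_i·y_{i+1} − x_{i+1}·y_i):
  i=1: 1.3894·2.2230 − 0.2169·1.1002 = +2.8501 (running +2.8501)
  i=2: 0.2169·2.2838 − -1.5118·2.2230 = +3.8561 (running +6.7061)
  i=3: -1.5118·0.6293 − -4.1011·2.2838 = +8.4149 (running +15.1211)
  i=4: -4.1011·-2.7824 − -2.8051·0.6293 = +13.1762 (running +28.2972)
  i=5: -2.8051·-3.1450 − 0.3322·-2.7824 = +9.7466 (running +38.0439)
  i=6: 0.3322·-1.6146 − 1.7958·-3.1450 = +5.1115 (running +43.1554)
  i=7: 1.7958·1.1002 − 1.3894·-1.6146 = +4.2192 (running +47.3746)
Area = |Σ|/2 = |47.3746|/2 = 23.6873

Area at t=0.608: 23.6873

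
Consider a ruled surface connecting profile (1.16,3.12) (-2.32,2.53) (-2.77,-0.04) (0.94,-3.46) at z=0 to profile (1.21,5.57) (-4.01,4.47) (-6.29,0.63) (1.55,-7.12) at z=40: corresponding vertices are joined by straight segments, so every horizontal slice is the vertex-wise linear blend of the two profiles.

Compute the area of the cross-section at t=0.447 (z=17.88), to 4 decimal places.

Area at t=0.447: 31.9470

Cross-section at t=0.447: each vertex is (1-t)·p0[i] + t·p1[i].
  v1: (1-0.447)·(1.16,3.12) + 0.447·(1.21,5.57) = (1.1823,4.2151)
  v2: (1-0.447)·(-2.32,2.53) + 0.447·(-4.01,4.47) = (-3.0754,3.3972)
  v3: (1-0.447)·(-2.77,-0.04) + 0.447·(-6.29,0.63) = (-4.3434,0.2595)
  v4: (1-0.447)·(0.94,-3.46) + 0.447·(1.55,-7.12) = (1.2127,-5.0960)
Shoelace sum Σ(x_i·y_{i+1} − x_{i+1}·y_i):
  i=1: 1.1823·3.3972 − -3.0754·4.2151 = +16.9801 (running +16.9801)
  i=2: -3.0754·0.2595 − -4.3434·3.3972 = +13.9574 (running +30.9375)
  i=3: -4.3434·-5.0960 − 1.2127·0.2595 = +21.8196 (running +52.7570)
  i=4: 1.2127·4.2151 − 1.1823·-5.0960 = +11.1369 (running +63.8939)
Area = |Σ|/2 = |63.8939|/2 = 31.9470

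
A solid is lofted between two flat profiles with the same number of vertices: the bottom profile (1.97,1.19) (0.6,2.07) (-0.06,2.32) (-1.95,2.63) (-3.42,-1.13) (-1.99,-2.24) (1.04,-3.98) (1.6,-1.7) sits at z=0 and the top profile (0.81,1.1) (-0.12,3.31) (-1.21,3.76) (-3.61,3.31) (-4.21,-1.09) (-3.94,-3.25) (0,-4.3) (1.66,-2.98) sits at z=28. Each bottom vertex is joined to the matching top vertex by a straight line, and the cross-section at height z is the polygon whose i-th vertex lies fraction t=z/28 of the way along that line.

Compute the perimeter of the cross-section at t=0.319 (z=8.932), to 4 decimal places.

Perimeter at t=0.319: 19.7298

Cross-section at t=0.319: each vertex is (1-t)·p0[i] + t·p1[i].
  v1: (1-0.319)·(1.97,1.19) + 0.319·(0.81,1.1) = (1.6000,1.1613)
  v2: (1-0.319)·(0.6,2.07) + 0.319·(-0.12,3.31) = (0.3703,2.4656)
  v3: (1-0.319)·(-0.06,2.32) + 0.319·(-1.21,3.76) = (-0.4269,2.7794)
  v4: (1-0.319)·(-1.95,2.63) + 0.319·(-3.61,3.31) = (-2.4795,2.8469)
  v5: (1-0.319)·(-3.42,-1.13) + 0.319·(-4.21,-1.09) = (-3.6720,-1.1172)
  v6: (1-0.319)·(-1.99,-2.24) + 0.319·(-3.94,-3.25) = (-2.6120,-2.5622)
  v7: (1-0.319)·(1.04,-3.98) + 0.319·(0,-4.3) = (0.7082,-4.0821)
  v8: (1-0.319)·(1.6,-1.7) + 0.319·(1.66,-2.98) = (1.6191,-2.1083)
Perimeter = Σ |v_{i+1} − v_i|:
  edge 1→2: √(-1.2296² + 1.3043²) = 1.7925 (running 1.7925)
  edge 2→3: √(-0.7972² + 0.3138²) = 0.8567 (running 2.6492)
  edge 3→4: √(-2.0527² + 0.0676²) = 2.0538 (running 4.7030)
  edge 4→5: √(-1.1925² + -3.9642²) = 4.1396 (running 8.8427)
  edge 5→6: √(1.0600² + -1.4450²) = 1.7920 (running 10.6347)
  edge 6→7: √(3.3203² + -1.5199²) = 3.6516 (running 14.2863)
  edge 7→8: √(0.9109² + 1.9738²) = 2.1738 (running 16.4601)
  edge 8→1: √(-0.0192² + 3.2696²) = 3.2697 (running 19.7298)
Perimeter = 19.7298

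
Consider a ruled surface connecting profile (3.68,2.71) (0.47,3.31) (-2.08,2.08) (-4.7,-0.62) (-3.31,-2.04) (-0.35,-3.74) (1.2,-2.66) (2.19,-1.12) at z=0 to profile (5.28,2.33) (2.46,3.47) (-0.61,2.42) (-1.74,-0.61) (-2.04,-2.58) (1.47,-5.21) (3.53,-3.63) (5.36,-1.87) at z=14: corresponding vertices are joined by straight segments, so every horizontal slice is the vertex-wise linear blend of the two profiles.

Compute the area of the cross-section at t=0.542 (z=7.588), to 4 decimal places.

Cross-section at t=0.542: each vertex is (1-t)·p0[i] + t·p1[i].
  v1: (1-0.542)·(3.68,2.71) + 0.542·(5.28,2.33) = (4.5472,2.5040)
  v2: (1-0.542)·(0.47,3.31) + 0.542·(2.46,3.47) = (1.5486,3.3967)
  v3: (1-0.542)·(-2.08,2.08) + 0.542·(-0.61,2.42) = (-1.2833,2.2643)
  v4: (1-0.542)·(-4.7,-0.62) + 0.542·(-1.74,-0.61) = (-3.0957,-0.6146)
  v5: (1-0.542)·(-3.31,-2.04) + 0.542·(-2.04,-2.58) = (-2.6217,-2.3327)
  v6: (1-0.542)·(-0.35,-3.74) + 0.542·(1.47,-5.21) = (0.6364,-4.5367)
  v7: (1-0.542)·(1.2,-2.66) + 0.542·(3.53,-3.63) = (2.4629,-3.1857)
  v8: (1-0.542)·(2.19,-1.12) + 0.542·(5.36,-1.87) = (3.9081,-1.5265)
Shoelace sum Σ(x_i·y_{i+1} − x_{i+1}·y_i):
  i=1: 4.5472·3.3967 − 1.5486·2.5040 = +11.5679 (running +11.5679)
  i=2: 1.5486·2.2643 − -1.2833·3.3967 = +7.8653 (running +19.4332)
  i=3: -1.2833·-0.6146 − -3.0957·2.2643 = +7.7982 (running +27.2313)
  i=4: -3.0957·-2.3327 − -2.6217·-0.6146 = +5.6100 (running +32.8413)
  i=5: -2.6217·-4.5367 − 0.6364·-2.3327 = +13.3784 (running +46.2197)
  i=6: 0.6364·-3.1857 − 2.4629·-4.5367 = +9.1458 (running +55.3655)
  i=7: 2.4629·-1.5265 − 3.9081·-3.1857 = +8.6908 (running +64.0563)
  i=8: 3.9081·2.5040 − 4.5472·-1.5265 = +16.7274 (running +80.7837)
Area = |Σ|/2 = |80.7837|/2 = 40.3919

Area at t=0.542: 40.3919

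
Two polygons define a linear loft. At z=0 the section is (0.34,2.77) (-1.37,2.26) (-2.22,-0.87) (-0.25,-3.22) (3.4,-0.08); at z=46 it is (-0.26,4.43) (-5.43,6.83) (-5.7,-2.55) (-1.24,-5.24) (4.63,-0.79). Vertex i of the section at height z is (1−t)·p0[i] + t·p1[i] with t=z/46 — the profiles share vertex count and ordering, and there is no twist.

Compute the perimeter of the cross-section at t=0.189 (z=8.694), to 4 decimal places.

Cross-section at t=0.189: each vertex is (1-t)·p0[i] + t·p1[i].
  v1: (1-0.189)·(0.34,2.77) + 0.189·(-0.26,4.43) = (0.2266,3.0837)
  v2: (1-0.189)·(-1.37,2.26) + 0.189·(-5.43,6.83) = (-2.1373,3.1237)
  v3: (1-0.189)·(-2.22,-0.87) + 0.189·(-5.7,-2.55) = (-2.8777,-1.1875)
  v4: (1-0.189)·(-0.25,-3.22) + 0.189·(-1.24,-5.24) = (-0.4371,-3.6018)
  v5: (1-0.189)·(3.4,-0.08) + 0.189·(4.63,-0.79) = (3.6325,-0.2142)
Perimeter = Σ |v_{i+1} − v_i|:
  edge 1→2: √(-2.3639² + 0.0400²) = 2.3643 (running 2.3643)
  edge 2→3: √(-0.7404² + -4.3112²) = 4.3744 (running 6.7386)
  edge 3→4: √(2.4406² + -2.4143²) = 3.4330 (running 10.1716)
  edge 4→5: √(4.0696² + 3.3876²) = 5.2950 (running 15.4666)
  edge 5→1: √(-3.4059² + 3.2979²) = 4.7409 (running 20.2075)
Perimeter = 20.2075

Perimeter at t=0.189: 20.2075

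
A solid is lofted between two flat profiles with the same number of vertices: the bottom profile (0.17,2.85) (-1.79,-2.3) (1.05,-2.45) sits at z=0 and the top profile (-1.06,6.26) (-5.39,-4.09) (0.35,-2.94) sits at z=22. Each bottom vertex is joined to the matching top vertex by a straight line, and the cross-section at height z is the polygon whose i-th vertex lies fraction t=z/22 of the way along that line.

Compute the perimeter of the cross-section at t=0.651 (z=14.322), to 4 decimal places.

Cross-section at t=0.651: each vertex is (1-t)·p0[i] + t·p1[i].
  v1: (1-0.651)·(0.17,2.85) + 0.651·(-1.06,6.26) = (-0.6307,5.0699)
  v2: (1-0.651)·(-1.79,-2.3) + 0.651·(-5.39,-4.09) = (-4.1336,-3.4653)
  v3: (1-0.651)·(1.05,-2.45) + 0.651·(0.35,-2.94) = (0.5943,-2.7690)
Perimeter = Σ |v_{i+1} − v_i|:
  edge 1→2: √(-3.5029² + -8.5352²) = 9.2260 (running 9.2260)
  edge 2→3: √(4.7279² + 0.6963²) = 4.7789 (running 14.0049)
  edge 3→1: √(-1.2250² + 7.8389²) = 7.9340 (running 21.9390)
Perimeter = 21.9390

Perimeter at t=0.651: 21.9390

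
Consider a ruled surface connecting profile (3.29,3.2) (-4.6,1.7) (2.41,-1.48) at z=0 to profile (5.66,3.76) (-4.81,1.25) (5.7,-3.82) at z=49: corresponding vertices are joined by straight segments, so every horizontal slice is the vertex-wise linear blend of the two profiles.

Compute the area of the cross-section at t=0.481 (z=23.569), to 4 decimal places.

Area at t=0.481: 27.3005

Cross-section at t=0.481: each vertex is (1-t)·p0[i] + t·p1[i].
  v1: (1-0.481)·(3.29,3.2) + 0.481·(5.66,3.76) = (4.4300,3.4694)
  v2: (1-0.481)·(-4.6,1.7) + 0.481·(-4.81,1.25) = (-4.7010,1.4835)
  v3: (1-0.481)·(2.41,-1.48) + 0.481·(5.7,-3.82) = (3.9925,-2.6055)
Shoelace sum Σ(x_i·y_{i+1} − x_{i+1}·y_i):
  i=1: 4.4300·1.4835 − -4.7010·3.4694 = +22.8816 (running +22.8816)
  i=2: -4.7010·-2.6055 − 3.9925·1.4835 = +6.3256 (running +29.2072)
  i=3: 3.9925·3.4694 − 4.4300·-2.6055 = +25.3938 (running +54.6010)
Area = |Σ|/2 = |54.6010|/2 = 27.3005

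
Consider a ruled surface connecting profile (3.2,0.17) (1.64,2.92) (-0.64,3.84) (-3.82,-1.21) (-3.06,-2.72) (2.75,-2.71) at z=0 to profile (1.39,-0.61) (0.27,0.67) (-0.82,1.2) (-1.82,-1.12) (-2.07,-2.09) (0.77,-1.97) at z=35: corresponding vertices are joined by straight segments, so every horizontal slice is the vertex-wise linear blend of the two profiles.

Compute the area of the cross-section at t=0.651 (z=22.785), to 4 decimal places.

Area at t=0.651: 13.9503

Cross-section at t=0.651: each vertex is (1-t)·p0[i] + t·p1[i].
  v1: (1-0.651)·(3.2,0.17) + 0.651·(1.39,-0.61) = (2.0217,-0.3378)
  v2: (1-0.651)·(1.64,2.92) + 0.651·(0.27,0.67) = (0.7481,1.4552)
  v3: (1-0.651)·(-0.64,3.84) + 0.651·(-0.82,1.2) = (-0.7572,2.1214)
  v4: (1-0.651)·(-3.82,-1.21) + 0.651·(-1.82,-1.12) = (-2.5180,-1.1514)
  v5: (1-0.651)·(-3.06,-2.72) + 0.651·(-2.07,-2.09) = (-2.4155,-2.3099)
  v6: (1-0.651)·(2.75,-2.71) + 0.651·(0.77,-1.97) = (1.4610,-2.2283)
Shoelace sum Σ(x_i·y_{i+1} − x_{i+1}·y_i):
  i=1: 2.0217·1.4552 − 0.7481·-0.3378 = +3.1948 (running +3.1948)
  i=2: 0.7481·2.1214 − -0.7572·1.4552 = +2.6889 (running +5.8837)
  i=3: -0.7572·-1.1514 − -2.5180·2.1214 = +6.2134 (running +12.0971)
  i=4: -2.5180·-2.3099 − -2.4155·-1.1514 = +3.0350 (running +15.1321)
  i=5: -2.4155·-2.2283 − 1.4610·-2.3099 = +8.7572 (running +23.8893)
  i=6: 1.4610·-0.3378 − 2.0217·-2.2283 = +4.0113 (running +27.9006)
Area = |Σ|/2 = |27.9006|/2 = 13.9503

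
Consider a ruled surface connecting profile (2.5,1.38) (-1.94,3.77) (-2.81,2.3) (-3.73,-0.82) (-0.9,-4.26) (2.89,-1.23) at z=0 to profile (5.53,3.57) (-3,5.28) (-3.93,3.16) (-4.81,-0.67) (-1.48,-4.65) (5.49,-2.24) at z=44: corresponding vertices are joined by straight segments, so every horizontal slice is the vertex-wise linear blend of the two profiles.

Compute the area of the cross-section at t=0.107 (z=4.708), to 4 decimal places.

Area at t=0.107: 36.0791

Cross-section at t=0.107: each vertex is (1-t)·p0[i] + t·p1[i].
  v1: (1-0.107)·(2.5,1.38) + 0.107·(5.53,3.57) = (2.8242,1.6143)
  v2: (1-0.107)·(-1.94,3.77) + 0.107·(-3,5.28) = (-2.0534,3.9316)
  v3: (1-0.107)·(-2.81,2.3) + 0.107·(-3.93,3.16) = (-2.9298,2.3920)
  v4: (1-0.107)·(-3.73,-0.82) + 0.107·(-4.81,-0.67) = (-3.8456,-0.8040)
  v5: (1-0.107)·(-0.9,-4.26) + 0.107·(-1.48,-4.65) = (-0.9621,-4.3017)
  v6: (1-0.107)·(2.89,-1.23) + 0.107·(5.49,-2.24) = (3.1682,-1.3381)
Shoelace sum Σ(x_i·y_{i+1} − x_{i+1}·y_i):
  i=1: 2.8242·3.9316 − -2.0534·1.6143 = +14.4185 (running +14.4185)
  i=2: -2.0534·2.3920 − -2.9298·3.9316 = +6.6070 (running +21.0255)
  i=3: -2.9298·-0.8040 − -3.8456·2.3920 = +11.5541 (running +32.5796)
  i=4: -3.8456·-4.3017 − -0.9621·-0.8040 = +15.7691 (running +48.3487)
  i=5: -0.9621·-1.3381 − 3.1682·-4.3017 = +14.9160 (running +63.2648)
  i=6: 3.1682·1.6143 − 2.8242·-1.3381 = +8.8935 (running +72.1583)
Area = |Σ|/2 = |72.1583|/2 = 36.0791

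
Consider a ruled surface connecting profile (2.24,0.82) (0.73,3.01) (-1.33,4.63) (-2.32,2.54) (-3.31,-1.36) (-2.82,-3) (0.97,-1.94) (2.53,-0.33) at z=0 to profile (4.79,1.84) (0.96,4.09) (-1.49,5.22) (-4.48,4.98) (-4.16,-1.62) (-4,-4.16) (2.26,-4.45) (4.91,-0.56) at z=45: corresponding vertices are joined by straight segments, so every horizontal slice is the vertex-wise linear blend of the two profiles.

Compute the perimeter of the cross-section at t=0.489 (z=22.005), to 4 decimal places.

Perimeter at t=0.489: 25.9511

Cross-section at t=0.489: each vertex is (1-t)·p0[i] + t·p1[i].
  v1: (1-0.489)·(2.24,0.82) + 0.489·(4.79,1.84) = (3.4870,1.3188)
  v2: (1-0.489)·(0.73,3.01) + 0.489·(0.96,4.09) = (0.8425,3.5381)
  v3: (1-0.489)·(-1.33,4.63) + 0.489·(-1.49,5.22) = (-1.4082,4.9185)
  v4: (1-0.489)·(-2.32,2.54) + 0.489·(-4.48,4.98) = (-3.3762,3.7332)
  v5: (1-0.489)·(-3.31,-1.36) + 0.489·(-4.16,-1.62) = (-3.7256,-1.4871)
  v6: (1-0.489)·(-2.82,-3) + 0.489·(-4,-4.16) = (-3.3970,-3.5672)
  v7: (1-0.489)·(0.97,-1.94) + 0.489·(2.26,-4.45) = (1.6008,-3.1674)
  v8: (1-0.489)·(2.53,-0.33) + 0.489·(4.91,-0.56) = (3.6938,-0.4425)
Perimeter = Σ |v_{i+1} − v_i|:
  edge 1→2: √(-2.6445² + 2.2193²) = 3.4524 (running 3.4524)
  edge 2→3: √(-2.2507² + 1.3804²) = 2.6403 (running 6.0927)
  edge 3→4: √(-1.9680² + -1.1853²) = 2.2974 (running 8.3901)
  edge 4→5: √(-0.3494² + -5.2203²) = 5.2320 (running 13.6220)
  edge 5→6: √(0.3286² + -2.0801²) = 2.1059 (running 15.7279)
  edge 6→7: √(4.9978² + 0.3998²) = 5.0138 (running 20.7417)
  edge 7→8: √(2.0930² + 2.7249²) = 3.4360 (running 24.1777)
  edge 8→1: √(-0.2069² + 1.7612²) = 1.7734 (running 25.9511)
Perimeter = 25.9511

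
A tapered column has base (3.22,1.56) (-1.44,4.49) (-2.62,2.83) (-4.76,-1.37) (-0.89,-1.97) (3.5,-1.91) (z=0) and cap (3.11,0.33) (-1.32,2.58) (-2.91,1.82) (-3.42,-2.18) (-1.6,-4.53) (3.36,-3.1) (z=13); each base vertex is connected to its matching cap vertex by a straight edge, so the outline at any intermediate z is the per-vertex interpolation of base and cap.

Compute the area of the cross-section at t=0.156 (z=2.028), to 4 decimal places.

Cross-section at t=0.156: each vertex is (1-t)·p0[i] + t·p1[i].
  v1: (1-0.156)·(3.22,1.56) + 0.156·(3.11,0.33) = (3.2028,1.3681)
  v2: (1-0.156)·(-1.44,4.49) + 0.156·(-1.32,2.58) = (-1.4213,4.1920)
  v3: (1-0.156)·(-2.62,2.83) + 0.156·(-2.91,1.82) = (-2.6652,2.6724)
  v4: (1-0.156)·(-4.76,-1.37) + 0.156·(-3.42,-2.18) = (-4.5510,-1.4964)
  v5: (1-0.156)·(-0.89,-1.97) + 0.156·(-1.6,-4.53) = (-1.0008,-2.3694)
  v6: (1-0.156)·(3.5,-1.91) + 0.156·(3.36,-3.1) = (3.4782,-2.0956)
Shoelace sum Σ(x_i·y_{i+1} − x_{i+1}·y_i):
  i=1: 3.2028·4.1920 − -1.4213·1.3681 = +15.3709 (running +15.3709)
  i=2: -1.4213·2.6724 − -2.6652·4.1920 = +7.3745 (running +22.7454)
  i=3: -2.6652·-1.4964 − -4.5510·2.6724 = +16.1503 (running +38.8957)
  i=4: -4.5510·-2.3694 − -1.0008·-1.4964 = +9.2854 (running +48.1811)
  i=5: -1.0008·-2.0956 − 3.4782·-2.3694 = +10.3382 (running +58.5194)
  i=6: 3.4782·1.3681 − 3.2028·-2.0956 = +11.4705 (running +69.9899)
Area = |Σ|/2 = |69.9899|/2 = 34.9949

Area at t=0.156: 34.9949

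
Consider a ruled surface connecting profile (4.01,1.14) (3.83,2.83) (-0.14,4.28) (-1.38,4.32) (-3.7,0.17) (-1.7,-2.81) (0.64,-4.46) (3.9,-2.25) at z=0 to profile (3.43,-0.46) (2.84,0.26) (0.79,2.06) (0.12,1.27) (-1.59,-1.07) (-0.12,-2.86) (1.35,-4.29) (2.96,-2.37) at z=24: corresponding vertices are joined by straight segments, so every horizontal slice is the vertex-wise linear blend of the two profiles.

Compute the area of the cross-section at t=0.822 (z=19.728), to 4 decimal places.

Cross-section at t=0.822: each vertex is (1-t)·p0[i] + t·p1[i].
  v1: (1-0.822)·(4.01,1.14) + 0.822·(3.43,-0.46) = (3.5332,-0.1752)
  v2: (1-0.822)·(3.83,2.83) + 0.822·(2.84,0.26) = (3.0162,0.7175)
  v3: (1-0.822)·(-0.14,4.28) + 0.822·(0.79,2.06) = (0.6245,2.4552)
  v4: (1-0.822)·(-1.38,4.32) + 0.822·(0.12,1.27) = (-0.1470,1.8129)
  v5: (1-0.822)·(-3.7,0.17) + 0.822·(-1.59,-1.07) = (-1.9656,-0.8493)
  v6: (1-0.822)·(-1.7,-2.81) + 0.822·(-0.12,-2.86) = (-0.4012,-2.8511)
  v7: (1-0.822)·(0.64,-4.46) + 0.822·(1.35,-4.29) = (1.2236,-4.3203)
  v8: (1-0.822)·(3.9,-2.25) + 0.822·(2.96,-2.37) = (3.1273,-2.3486)
Shoelace sum Σ(x_i·y_{i+1} − x_{i+1}·y_i):
  i=1: 3.5332·0.7175 − 3.0162·-0.1752 = +3.0634 (running +3.0634)
  i=2: 3.0162·2.4552 − 0.6245·0.7175 = +6.9573 (running +10.0207)
  i=3: 0.6245·1.8129 − -0.1470·2.4552 = +1.4930 (running +11.5137)
  i=4: -0.1470·-0.8493 − -1.9656·1.8129 = +3.6882 (running +15.2019)
  i=5: -1.9656·-2.8511 − -0.4012·-0.8493 = +5.2633 (running +20.4652)
  i=6: -0.4012·-4.3203 − 1.2236·-2.8511 = +5.2221 (running +25.6873)
  i=7: 1.2236·-2.3486 − 3.1273·-4.3203 = +10.6370 (running +36.3243)
  i=8: 3.1273·-0.1752 − 3.5332·-2.3486 = +7.7504 (running +44.0747)
Area = |Σ|/2 = |44.0747|/2 = 22.0374

Area at t=0.822: 22.0374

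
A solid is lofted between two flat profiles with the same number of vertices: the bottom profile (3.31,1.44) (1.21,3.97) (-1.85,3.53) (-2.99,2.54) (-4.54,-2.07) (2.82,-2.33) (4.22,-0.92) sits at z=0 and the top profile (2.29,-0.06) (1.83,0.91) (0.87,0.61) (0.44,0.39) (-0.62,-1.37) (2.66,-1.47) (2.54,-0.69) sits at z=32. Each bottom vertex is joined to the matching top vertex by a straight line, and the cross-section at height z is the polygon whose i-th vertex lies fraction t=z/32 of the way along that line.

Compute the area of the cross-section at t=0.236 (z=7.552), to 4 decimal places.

Cross-section at t=0.236: each vertex is (1-t)·p0[i] + t·p1[i].
  v1: (1-0.236)·(3.31,1.44) + 0.236·(2.29,-0.06) = (3.0693,1.0860)
  v2: (1-0.236)·(1.21,3.97) + 0.236·(1.83,0.91) = (1.3563,3.2478)
  v3: (1-0.236)·(-1.85,3.53) + 0.236·(0.87,0.61) = (-1.2081,2.8409)
  v4: (1-0.236)·(-2.99,2.54) + 0.236·(0.44,0.39) = (-2.1805,2.0326)
  v5: (1-0.236)·(-4.54,-2.07) + 0.236·(-0.62,-1.37) = (-3.6149,-1.9048)
  v6: (1-0.236)·(2.82,-2.33) + 0.236·(2.66,-1.47) = (2.7822,-2.1270)
  v7: (1-0.236)·(4.22,-0.92) + 0.236·(2.54,-0.69) = (3.8235,-0.8657)
Shoelace sum Σ(x_i·y_{i+1} − x_{i+1}·y_i):
  i=1: 3.0693·3.2478 − 1.3563·1.0860 = +8.4956 (running +8.4956)
  i=2: 1.3563·2.8409 − -1.2081·3.2478 = +7.7768 (running +16.2724)
  i=3: -1.2081·2.0326 − -2.1805·2.8409 = +3.7391 (running +20.0114)
  i=4: -2.1805·-1.9048 − -3.6149·2.0326 = +11.5011 (running +31.5125)
  i=5: -3.6149·-2.1270 − 2.7822·-1.9048 = +12.9886 (running +44.5011)
  i=6: 2.7822·-0.8657 − 3.8235·-2.1270 = +5.7241 (running +50.2252)
  i=7: 3.8235·1.0860 − 3.0693·-0.8657 = +6.8095 (running +57.0347)
Area = |Σ|/2 = |57.0347|/2 = 28.5173

Area at t=0.236: 28.5173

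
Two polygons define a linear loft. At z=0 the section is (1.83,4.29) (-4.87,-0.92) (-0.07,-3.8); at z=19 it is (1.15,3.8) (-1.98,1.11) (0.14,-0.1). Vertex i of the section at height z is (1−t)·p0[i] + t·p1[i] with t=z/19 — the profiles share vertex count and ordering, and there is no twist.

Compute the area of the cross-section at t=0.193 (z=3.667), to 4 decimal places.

Area at t=0.193: 17.8022

Cross-section at t=0.193: each vertex is (1-t)·p0[i] + t·p1[i].
  v1: (1-0.193)·(1.83,4.29) + 0.193·(1.15,3.8) = (1.6988,4.1954)
  v2: (1-0.193)·(-4.87,-0.92) + 0.193·(-1.98,1.11) = (-4.3122,-0.5282)
  v3: (1-0.193)·(-0.07,-3.8) + 0.193·(0.14,-0.1) = (-0.0295,-3.0859)
Shoelace sum Σ(x_i·y_{i+1} − x_{i+1}·y_i):
  i=1: 1.6988·-0.5282 − -4.3122·4.1954 = +17.1944 (running +17.1944)
  i=2: -4.3122·-3.0859 − -0.0295·-0.5282 = +13.2915 (running +30.4859)
  i=3: -0.0295·4.1954 − 1.6988·-3.0859 = +5.1186 (running +35.6045)
Area = |Σ|/2 = |35.6045|/2 = 17.8022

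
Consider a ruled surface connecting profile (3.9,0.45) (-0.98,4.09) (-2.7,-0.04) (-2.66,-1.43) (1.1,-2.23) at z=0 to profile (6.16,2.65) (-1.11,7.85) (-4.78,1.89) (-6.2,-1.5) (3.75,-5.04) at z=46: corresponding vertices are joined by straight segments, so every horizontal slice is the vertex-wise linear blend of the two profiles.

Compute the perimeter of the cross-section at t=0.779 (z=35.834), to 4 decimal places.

Perimeter at t=0.779: 33.9946

Cross-section at t=0.779: each vertex is (1-t)·p0[i] + t·p1[i].
  v1: (1-0.779)·(3.9,0.45) + 0.779·(6.16,2.65) = (5.6605,2.1638)
  v2: (1-0.779)·(-0.98,4.09) + 0.779·(-1.11,7.85) = (-1.0813,7.0190)
  v3: (1-0.779)·(-2.7,-0.04) + 0.779·(-4.78,1.89) = (-4.3203,1.4635)
  v4: (1-0.779)·(-2.66,-1.43) + 0.779·(-6.2,-1.5) = (-5.4177,-1.4845)
  v5: (1-0.779)·(1.1,-2.23) + 0.779·(3.75,-5.04) = (3.1644,-4.4190)
Perimeter = Σ |v_{i+1} − v_i|:
  edge 1→2: √(-6.7418² + 4.8552²) = 8.3082 (running 8.3082)
  edge 2→3: √(-3.2391² + -5.5556²) = 6.4308 (running 14.7390)
  edge 3→4: √(-1.0973² + -2.9480²) = 3.1456 (running 17.8846)
  edge 4→5: √(8.5820² + -2.9345²) = 9.0698 (running 26.9544)
  edge 5→1: √(2.4962² + 6.5828²) = 7.0402 (running 33.9946)
Perimeter = 33.9946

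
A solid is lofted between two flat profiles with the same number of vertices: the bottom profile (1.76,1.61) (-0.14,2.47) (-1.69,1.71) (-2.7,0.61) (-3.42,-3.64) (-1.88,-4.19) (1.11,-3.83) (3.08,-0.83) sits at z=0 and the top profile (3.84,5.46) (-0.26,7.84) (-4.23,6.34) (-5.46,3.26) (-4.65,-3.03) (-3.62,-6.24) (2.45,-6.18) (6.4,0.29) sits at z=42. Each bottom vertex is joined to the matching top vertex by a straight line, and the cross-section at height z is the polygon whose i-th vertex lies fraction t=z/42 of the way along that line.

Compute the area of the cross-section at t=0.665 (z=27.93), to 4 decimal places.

Area at t=0.665: 84.7793

Cross-section at t=0.665: each vertex is (1-t)·p0[i] + t·p1[i].
  v1: (1-0.665)·(1.76,1.61) + 0.665·(3.84,5.46) = (3.1432,4.1703)
  v2: (1-0.665)·(-0.14,2.47) + 0.665·(-0.26,7.84) = (-0.2198,6.0411)
  v3: (1-0.665)·(-1.69,1.71) + 0.665·(-4.23,6.34) = (-3.3791,4.7889)
  v4: (1-0.665)·(-2.7,0.61) + 0.665·(-5.46,3.26) = (-4.5354,2.3722)
  v5: (1-0.665)·(-3.42,-3.64) + 0.665·(-4.65,-3.03) = (-4.2380,-3.2343)
  v6: (1-0.665)·(-1.88,-4.19) + 0.665·(-3.62,-6.24) = (-3.0371,-5.5533)
  v7: (1-0.665)·(1.11,-3.83) + 0.665·(2.45,-6.18) = (2.0011,-5.3927)
  v8: (1-0.665)·(3.08,-0.83) + 0.665·(6.4,0.29) = (5.2878,-0.0852)
Shoelace sum Σ(x_i·y_{i+1} − x_{i+1}·y_i):
  i=1: 3.1432·6.0411 − -0.2198·4.1703 = +19.9048 (running +19.9048)
  i=2: -0.2198·4.7889 − -3.3791·6.0411 = +19.3607 (running +39.2656)
  i=3: -3.3791·2.3722 − -4.5354·4.7889 = +13.7037 (running +52.9693)
  i=4: -4.5354·-3.2343 − -4.2380·2.3722 = +24.7225 (running +77.6918)
  i=5: -4.2380·-5.5533 − -3.0371·-3.2343 = +13.7114 (running +91.4032)
  i=6: -3.0371·-5.3927 − 2.0011·-5.5533 = +27.4909 (running +118.8941)
  i=7: 2.0011·-0.0852 − 5.2878·-5.3927 = +28.3453 (running +147.2394)
  i=8: 5.2878·4.1703 − 3.1432·-0.0852 = +22.3192 (running +169.5587)
Area = |Σ|/2 = |169.5587|/2 = 84.7793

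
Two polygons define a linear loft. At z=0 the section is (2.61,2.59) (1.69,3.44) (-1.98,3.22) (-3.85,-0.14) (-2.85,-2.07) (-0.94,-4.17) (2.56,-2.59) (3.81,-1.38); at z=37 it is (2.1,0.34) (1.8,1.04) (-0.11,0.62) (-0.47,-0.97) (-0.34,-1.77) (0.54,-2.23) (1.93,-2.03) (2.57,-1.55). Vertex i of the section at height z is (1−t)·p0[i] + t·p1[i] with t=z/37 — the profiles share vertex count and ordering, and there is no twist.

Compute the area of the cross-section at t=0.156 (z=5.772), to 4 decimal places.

Cross-section at t=0.156: each vertex is (1-t)·p0[i] + t·p1[i].
  v1: (1-0.156)·(2.61,2.59) + 0.156·(2.1,0.34) = (2.5304,2.2390)
  v2: (1-0.156)·(1.69,3.44) + 0.156·(1.8,1.04) = (1.7072,3.0656)
  v3: (1-0.156)·(-1.98,3.22) + 0.156·(-0.11,0.62) = (-1.6883,2.8144)
  v4: (1-0.156)·(-3.85,-0.14) + 0.156·(-0.47,-0.97) = (-3.3227,-0.2695)
  v5: (1-0.156)·(-2.85,-2.07) + 0.156·(-0.34,-1.77) = (-2.4584,-2.0232)
  v6: (1-0.156)·(-0.94,-4.17) + 0.156·(0.54,-2.23) = (-0.7091,-3.8674)
  v7: (1-0.156)·(2.56,-2.59) + 0.156·(1.93,-2.03) = (2.4617,-2.5026)
  v8: (1-0.156)·(3.81,-1.38) + 0.156·(2.57,-1.55) = (3.6166,-1.4065)
Shoelace sum Σ(x_i·y_{i+1} − x_{i+1}·y_i):
  i=1: 2.5304·3.0656 − 1.7072·2.2390 = +3.9350 (running +3.9350)
  i=2: 1.7072·2.8144 − -1.6883·3.0656 = +9.9802 (running +13.9152)
  i=3: -1.6883·-0.2695 − -3.3227·2.8144 = +9.8064 (running +23.7216)
  i=4: -3.3227·-2.0232 − -2.4584·-0.2695 = +6.0600 (running +29.7817)
  i=5: -2.4584·-3.8674 − -0.7091·-2.0232 = +8.0730 (running +37.8546)
  i=6: -0.7091·-2.5026 − 2.4617·-3.8674 = +11.2950 (running +49.1497)
  i=7: 2.4617·-1.4065 − 3.6166·-2.5026 = +5.5885 (running +54.7382)
  i=8: 3.6166·2.2390 − 2.5304·-1.4065 = +11.6566 (running +66.3947)
Area = |Σ|/2 = |66.3947|/2 = 33.1974

Area at t=0.156: 33.1974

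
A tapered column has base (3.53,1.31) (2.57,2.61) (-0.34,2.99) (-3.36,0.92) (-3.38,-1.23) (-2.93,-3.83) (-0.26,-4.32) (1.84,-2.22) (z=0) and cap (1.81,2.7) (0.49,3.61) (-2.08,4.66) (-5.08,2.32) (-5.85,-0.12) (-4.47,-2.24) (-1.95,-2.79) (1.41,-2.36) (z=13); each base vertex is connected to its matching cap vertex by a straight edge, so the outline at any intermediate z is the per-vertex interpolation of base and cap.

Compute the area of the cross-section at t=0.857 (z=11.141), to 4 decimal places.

Area at t=0.857: 41.6723

Cross-section at t=0.857: each vertex is (1-t)·p0[i] + t·p1[i].
  v1: (1-0.857)·(3.53,1.31) + 0.857·(1.81,2.7) = (2.0560,2.5012)
  v2: (1-0.857)·(2.57,2.61) + 0.857·(0.49,3.61) = (0.7874,3.4670)
  v3: (1-0.857)·(-0.34,2.99) + 0.857·(-2.08,4.66) = (-1.8312,4.4212)
  v4: (1-0.857)·(-3.36,0.92) + 0.857·(-5.08,2.32) = (-4.8340,2.1198)
  v5: (1-0.857)·(-3.38,-1.23) + 0.857·(-5.85,-0.12) = (-5.4968,-0.2787)
  v6: (1-0.857)·(-2.93,-3.83) + 0.857·(-4.47,-2.24) = (-4.2498,-2.4674)
  v7: (1-0.857)·(-0.26,-4.32) + 0.857·(-1.95,-2.79) = (-1.7083,-3.0088)
  v8: (1-0.857)·(1.84,-2.22) + 0.857·(1.41,-2.36) = (1.4715,-2.3400)
Shoelace sum Σ(x_i·y_{i+1} − x_{i+1}·y_i):
  i=1: 2.0560·3.4670 − 0.7874·2.5012 = +5.1584 (running +5.1584)
  i=2: 0.7874·4.4212 − -1.8312·3.4670 = +9.8301 (running +14.9886)
  i=3: -1.8312·2.1198 − -4.8340·4.4212 = +17.4905 (running +32.4790)
  i=4: -4.8340·-0.2787 − -5.4968·2.1198 = +12.9995 (running +45.4785)
  i=5: -5.4968·-2.4674 − -4.2498·-0.2787 = +12.3781 (running +57.8566)
  i=6: -4.2498·-3.0088 − -1.7083·-2.4674 = +8.5716 (running +66.4282)
  i=7: -1.7083·-2.3400 − 1.4715·-3.0088 = +8.4249 (running +74.8531)
  i=8: 1.4715·2.5012 − 2.0560·-2.3400 = +8.4914 (running +83.3445)
Area = |Σ|/2 = |83.3445|/2 = 41.6723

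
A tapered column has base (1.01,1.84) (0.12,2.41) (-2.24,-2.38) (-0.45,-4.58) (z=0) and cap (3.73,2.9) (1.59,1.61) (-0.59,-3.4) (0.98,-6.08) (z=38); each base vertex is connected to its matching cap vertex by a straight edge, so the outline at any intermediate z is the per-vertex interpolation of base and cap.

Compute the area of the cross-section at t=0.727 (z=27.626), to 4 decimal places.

Area at t=0.727: 13.3854

Cross-section at t=0.727: each vertex is (1-t)·p0[i] + t·p1[i].
  v1: (1-0.727)·(1.01,1.84) + 0.727·(3.73,2.9) = (2.9874,2.6106)
  v2: (1-0.727)·(0.12,2.41) + 0.727·(1.59,1.61) = (1.1887,1.8284)
  v3: (1-0.727)·(-2.24,-2.38) + 0.727·(-0.59,-3.4) = (-1.0405,-3.1215)
  v4: (1-0.727)·(-0.45,-4.58) + 0.727·(0.98,-6.08) = (0.5896,-5.6705)
Shoelace sum Σ(x_i·y_{i+1} − x_{i+1}·y_i):
  i=1: 2.9874·1.8284 − 1.1887·2.6106 = +2.3590 (running +2.3590)
  i=2: 1.1887·-3.1215 − -1.0405·1.8284 = -1.8082 (running +0.5508)
  i=3: -1.0405·-5.6705 − 0.5896·-3.1215 = +7.7404 (running +8.2912)
  i=4: 0.5896·2.6106 − 2.9874·-5.6705 = +18.4795 (running +26.7707)
Area = |Σ|/2 = |26.7707|/2 = 13.3854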